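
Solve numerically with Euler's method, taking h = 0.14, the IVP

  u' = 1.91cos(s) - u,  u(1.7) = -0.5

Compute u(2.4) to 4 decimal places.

Euler: u_{n+1} = u_n + h·f(s_n, u_n).
s=1.700000, u=-0.500000: f=0.253907 → u ← -0.500000 + 0.14·0.253907 = -0.464453
s=1.840000, u=-0.464453: f=-0.043538 → u ← -0.464453 + 0.14·(-0.043538) = -0.470548
s=1.980000, u=-0.470548: f=-0.289400 → u ← -0.470548 + 0.14·(-0.289400) = -0.511064
s=2.120000, u=-0.511064: f=-0.485971 → u ← -0.511064 + 0.14·(-0.485971) = -0.579100
s=2.260000, u=-0.579100: f=-0.635512 → u ← -0.579100 + 0.14·(-0.635512) = -0.668072
u(2.4) ≈ -0.6681

-0.6681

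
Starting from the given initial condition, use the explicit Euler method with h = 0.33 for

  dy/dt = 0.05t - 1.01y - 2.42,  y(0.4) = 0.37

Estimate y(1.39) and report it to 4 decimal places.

Euler: y_{n+1} = y_n + h·f(t_n, y_n).
t=0.400000, y=0.370000: f=-2.773700 → y ← 0.370000 + 0.33·(-2.773700) = -0.545321
t=0.730000, y=-0.545321: f=-1.832726 → y ← -0.545321 + 0.33·(-1.832726) = -1.150121
t=1.060000, y=-1.150121: f=-1.205378 → y ← -1.150121 + 0.33·(-1.205378) = -1.547895
y(1.39) ≈ -1.5479

-1.5479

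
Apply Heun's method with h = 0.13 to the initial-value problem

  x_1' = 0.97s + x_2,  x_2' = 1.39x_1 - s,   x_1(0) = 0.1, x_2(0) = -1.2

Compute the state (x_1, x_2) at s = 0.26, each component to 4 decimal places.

-0.1803, -1.2509

Heun on (x_1,x_2): k1 = f(s_n, state_n); k2 = f(s_n + h, state_n + h·k1); state_{n+1} = state_n + (h/2)·(k1 + k2).
0.000000: (0.100000, -1.200000)
  k1 = (-1.200000, 0.139000)
  predictor → (-0.056000, -1.181930)
  k2 = (-1.055830, -0.207840)
  → (-0.046629, -1.204475)
0.130000: (-0.046629, -1.204475)
  k1 = (-1.078375, -0.194814)
  predictor → (-0.186818, -1.229800)
  k2 = (-0.977600, -0.519677)
  → (-0.180267, -1.250917)
(x_1(0.26), x_2(0.26)) ≈ (-0.1803, -1.2509)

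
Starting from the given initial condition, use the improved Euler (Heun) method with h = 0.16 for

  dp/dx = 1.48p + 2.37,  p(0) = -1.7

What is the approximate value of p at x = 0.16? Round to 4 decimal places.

Heun: k1 = f(x_n, p_n); k2 = f(x_n + h, p_n + h·k1); p_{n+1} = p_n + (h/2)·(k1 + k2).
x=0.000000, p=-1.700000:
  k1 = f(0.000000, -1.700000) = -0.146000
  k2 = f(0.160000, -1.723360) = -0.180573
  p ← -1.700000 + (0.16/2)·(-0.146000 + (-0.180573)) = -1.726126
p(0.16) ≈ -1.7261

-1.7261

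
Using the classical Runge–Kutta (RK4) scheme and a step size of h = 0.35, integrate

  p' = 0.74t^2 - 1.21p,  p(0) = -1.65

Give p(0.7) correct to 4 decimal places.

-0.6382

RK4: k1 = f(t_n, p_n); k2 = f(t_n + h/2, p_n + (h/2)·k1); k3 = f(t_n + h/2, p_n + (h/2)·k2); k4 = f(t_n + h, p_n + h·k3); p_{n+1} = p_n + (h/6)·(k1 + 2k2 + 2k3 + k4).
t=0.000000, p=-1.650000:
  k1 = f(0.000000, -1.650000) = 1.996500
  k2 = f(0.175000, -1.300612) = 1.596404
  k3 = f(0.175000, -1.370629) = 1.681124
  k4 = f(0.350000, -1.061607) = 1.375194
  p ← -1.650000 + (0.35/6)·(k1 + 2k2 + 2k3 + k4) = -1.070940
t=0.350000, p=-1.070940:
  k1 = f(0.350000, -1.070940) = 1.386487
  k2 = f(0.525000, -0.828304) = 1.206211
  k3 = f(0.525000, -0.859853) = 1.244384
  k4 = f(0.700000, -0.635405) = 1.131440
  p ← -1.070940 + (0.35/6)·(k1 + 2k2 + 2k3 + k4) = -0.638158
p(0.7) ≈ -0.6382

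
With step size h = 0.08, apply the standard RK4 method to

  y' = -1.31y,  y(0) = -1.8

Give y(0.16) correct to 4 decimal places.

RK4: k1 = f(t_n, y_n); k2 = f(t_n + h/2, y_n + (h/2)·k1); k3 = f(t_n + h/2, y_n + (h/2)·k2); k4 = f(t_n + h, y_n + h·k3); y_{n+1} = y_n + (h/6)·(k1 + 2k2 + 2k3 + k4).
t=0.000000, y=-1.800000:
  k1 = f(0.000000, -1.800000) = 2.358000
  k2 = f(0.040000, -1.705680) = 2.234441
  k3 = f(0.040000, -1.710622) = 2.240915
  k4 = f(0.080000, -1.620727) = 2.123152
  y ← -1.800000 + (0.08/6)·(k1 + 2k2 + 2k3 + k4) = -1.620908
t=0.080000, y=-1.620908:
  k1 = f(0.080000, -1.620908) = 2.123390
  k2 = f(0.120000, -1.535973) = 2.012124
  k3 = f(0.120000, -1.540423) = 2.017955
  k4 = f(0.160000, -1.459472) = 1.911908
  y ← -1.620908 + (0.08/6)·(k1 + 2k2 + 2k3 + k4) = -1.459636
y(0.16) ≈ -1.4596

-1.4596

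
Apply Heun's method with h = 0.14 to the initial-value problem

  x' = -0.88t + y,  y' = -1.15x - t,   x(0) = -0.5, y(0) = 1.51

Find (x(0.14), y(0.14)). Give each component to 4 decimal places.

Heun on (x,y): k1 = f(t_n, state_n); k2 = f(t_n + h, state_n + h·k1); state_{n+1} = state_n + (h/2)·(k1 + k2).
0.000000: (-0.500000, 1.510000)
  k1 = (1.510000, 0.575000)
  predictor → (-0.288600, 1.590500)
  k2 = (1.467300, 0.191890)
  → (-0.291589, 1.563682)
(x(0.14), y(0.14)) ≈ (-0.2916, 1.5637)

-0.2916, 1.5637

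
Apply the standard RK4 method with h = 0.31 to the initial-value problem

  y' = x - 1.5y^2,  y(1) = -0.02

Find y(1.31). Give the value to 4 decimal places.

RK4: k1 = f(x_n, y_n); k2 = f(x_n + h/2, y_n + (h/2)·k1); k3 = f(x_n + h/2, y_n + (h/2)·k2); k4 = f(x_n + h, y_n + h·k3); y_{n+1} = y_n + (h/6)·(k1 + 2k2 + 2k3 + k4).
x=1.000000, y=-0.020000:
  k1 = f(1.000000, -0.020000) = 0.999400
  k2 = f(1.155000, 0.134907) = 1.127700
  k3 = f(1.155000, 0.154794) = 1.119058
  k4 = f(1.310000, 0.326908) = 1.149697
  y ← -0.020000 + (0.31/6)·(k1 + 2k2 + 2k3 + k4) = 0.323202
y(1.31) ≈ 0.3232

0.3232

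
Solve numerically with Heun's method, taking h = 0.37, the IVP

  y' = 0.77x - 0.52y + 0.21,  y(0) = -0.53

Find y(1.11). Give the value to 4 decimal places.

0.2788

Heun: k1 = f(x_n, y_n); k2 = f(x_n + h, y_n + h·k1); y_{n+1} = y_n + (h/2)·(k1 + k2).
x=0.000000, y=-0.530000:
  k1 = f(0.000000, -0.530000) = 0.485600
  k2 = f(0.370000, -0.350328) = 0.677071
  y ← -0.530000 + (0.37/2)·(0.485600 + 0.677071) = -0.314906
x=0.370000, y=-0.314906:
  k1 = f(0.370000, -0.314906) = 0.658651
  k2 = f(0.740000, -0.071205) = 0.816827
  y ← -0.314906 + (0.37/2)·(0.658651 + 0.816827) = -0.041943
x=0.740000, y=-0.041943:
  k1 = f(0.740000, -0.041943) = 0.801610
  k2 = f(1.110000, 0.254653) = 0.932280
  y ← -0.041943 + (0.37/2)·(0.801610 + 0.932280) = 0.278827
y(1.11) ≈ 0.2788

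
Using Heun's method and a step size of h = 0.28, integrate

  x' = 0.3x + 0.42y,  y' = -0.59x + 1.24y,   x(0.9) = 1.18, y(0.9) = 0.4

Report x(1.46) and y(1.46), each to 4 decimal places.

1.4785, 0.1834

Heun on (x,y): k1 = f(s_n, state_n); k2 = f(s_n + h, state_n + h·k1); state_{n+1} = state_n + (h/2)·(k1 + k2).
0.900000: (1.180000, 0.400000)
  k1 = (0.522000, -0.200200)
  predictor → (1.326160, 0.343944)
  k2 = (0.542304, -0.355944)
  → (1.329003, 0.322140)
1.180000: (1.329003, 0.322140)
  k1 = (0.534000, -0.384658)
  predictor → (1.478522, 0.214436)
  k2 = (0.533620, -0.606428)
  → (1.478469, 0.183388)
(x(1.46), y(1.46)) ≈ (1.4785, 0.1834)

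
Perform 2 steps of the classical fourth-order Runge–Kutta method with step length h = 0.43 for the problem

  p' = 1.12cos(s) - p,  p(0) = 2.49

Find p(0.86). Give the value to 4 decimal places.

1.6066

RK4: k1 = f(s_n, p_n); k2 = f(s_n + h/2, p_n + (h/2)·k1); k3 = f(s_n + h/2, p_n + (h/2)·k2); k4 = f(s_n + h, p_n + h·k3); p_{n+1} = p_n + (h/6)·(k1 + 2k2 + 2k3 + k4).
s=0.000000, p=2.490000:
  k1 = f(0.000000, 2.490000) = -1.370000
  k2 = f(0.215000, 2.195450) = -1.101236
  k3 = f(0.215000, 2.253234) = -1.159021
  k4 = f(0.430000, 1.991621) = -0.973580
  p ← 2.490000 + (0.43/6)·(k1 + 2k2 + 2k3 + k4) = 1.998073
s=0.430000, p=1.998073:
  k1 = f(0.430000, 1.998073) = -0.980032
  k2 = f(0.645000, 1.787366) = -0.892375
  k3 = f(0.645000, 1.806213) = -0.911221
  k4 = f(0.860000, 1.606248) = -0.875518
  p ← 1.998073 + (0.43/6)·(k1 + 2k2 + 2k3 + k4) = 1.606577
p(0.86) ≈ 1.6066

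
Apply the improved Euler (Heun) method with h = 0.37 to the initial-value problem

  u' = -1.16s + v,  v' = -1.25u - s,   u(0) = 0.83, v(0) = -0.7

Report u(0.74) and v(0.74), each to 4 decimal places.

Heun on (u,v): k1 = f(s_n, state_n); k2 = f(s_n + h, state_n + h·k1); state_{n+1} = state_n + (h/2)·(k1 + k2).
0.000000: (0.830000, -0.700000)
  k1 = (-0.700000, -1.037500)
  predictor → (0.571000, -1.083875)
  k2 = (-1.513075, -1.083750)
  → (0.420581, -1.092431)
0.370000: (0.420581, -1.092431)
  k1 = (-1.521631, -0.895726)
  predictor → (-0.142422, -1.423850)
  k2 = (-2.282250, -0.561972)
  → (-0.283137, -1.362105)
(u(0.74), v(0.74)) ≈ (-0.2831, -1.3621)

-0.2831, -1.3621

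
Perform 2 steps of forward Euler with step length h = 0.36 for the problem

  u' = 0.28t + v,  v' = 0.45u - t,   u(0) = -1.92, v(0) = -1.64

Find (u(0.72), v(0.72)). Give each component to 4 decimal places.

Euler on (u,v): u_{n+1} = u_n + h·u', v_{n+1} = v_n + h·v'.
0.000000: (-1.920000, -1.640000); f=(-1.640000, -0.864000) → (-2.510400, -1.951040)
0.360000: (-2.510400, -1.951040); f=(-1.850240, -1.489680) → (-3.176486, -2.487325)
(u(0.72), v(0.72)) ≈ (-3.1765, -2.4873)

-3.1765, -2.4873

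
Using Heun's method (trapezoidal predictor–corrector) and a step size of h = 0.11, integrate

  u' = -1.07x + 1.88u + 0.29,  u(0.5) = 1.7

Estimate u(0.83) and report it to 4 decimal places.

2.9681

Heun: k1 = f(x_n, u_n); k2 = f(x_n + h, u_n + h·k1); u_{n+1} = u_n + (h/2)·(k1 + k2).
x=0.500000, u=1.700000:
  k1 = f(0.500000, 1.700000) = 2.951000
  k2 = f(0.610000, 2.024610) = 3.443567
  u ← 1.700000 + (0.11/2)·(2.951000 + 3.443567) = 2.051701
x=0.610000, u=2.051701:
  k1 = f(0.610000, 2.051701) = 3.494498
  k2 = f(0.720000, 2.436096) = 4.099460
  u ← 2.051701 + (0.11/2)·(3.494498 + 4.099460) = 2.469369
x=0.720000, u=2.469369:
  k1 = f(0.720000, 2.469369) = 4.162014
  k2 = f(0.830000, 2.927190) = 4.905018
  u ← 2.469369 + (0.11/2)·(4.162014 + 4.905018) = 2.968056
u(0.83) ≈ 2.9681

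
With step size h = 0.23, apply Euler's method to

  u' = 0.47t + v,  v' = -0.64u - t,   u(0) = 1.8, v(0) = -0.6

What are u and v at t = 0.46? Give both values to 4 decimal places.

1.4879, -1.1625

Euler on (u,v): u_{n+1} = u_n + h·u', v_{n+1} = v_n + h·v'.
0.000000: (1.800000, -0.600000); f=(-0.600000, -1.152000) → (1.662000, -0.864960)
0.230000: (1.662000, -0.864960); f=(-0.756860, -1.293680) → (1.487922, -1.162506)
(u(0.46), v(0.46)) ≈ (1.4879, -1.1625)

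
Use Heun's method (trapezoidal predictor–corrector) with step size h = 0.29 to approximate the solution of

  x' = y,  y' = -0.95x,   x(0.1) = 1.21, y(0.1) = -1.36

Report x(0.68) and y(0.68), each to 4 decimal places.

Heun on (x,y): k1 = f(t_n, state_n); k2 = f(t_n + h, state_n + h·k1); state_{n+1} = state_n + (h/2)·(k1 + k2).
0.100000: (1.210000, -1.360000)
  k1 = (-1.360000, -1.149500)
  predictor → (0.815600, -1.693355)
  k2 = (-1.693355, -0.774820)
  → (0.767264, -1.639026)
0.390000: (0.767264, -1.639026)
  k1 = (-1.639026, -0.728900)
  predictor → (0.291946, -1.850408)
  k2 = (-1.850408, -0.277349)
  → (0.261296, -1.784932)
(x(0.68), y(0.68)) ≈ (0.2613, -1.7849)

0.2613, -1.7849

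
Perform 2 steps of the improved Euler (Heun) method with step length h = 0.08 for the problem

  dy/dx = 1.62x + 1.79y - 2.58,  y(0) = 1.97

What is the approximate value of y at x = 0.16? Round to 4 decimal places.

2.1670

Heun: k1 = f(x_n, y_n); k2 = f(x_n + h, y_n + h·k1); y_{n+1} = y_n + (h/2)·(k1 + k2).
x=0.000000, y=1.970000:
  k1 = f(0.000000, 1.970000) = 0.946300
  k2 = f(0.080000, 2.045704) = 1.211410
  y ← 1.970000 + (0.08/2)·(0.946300 + 1.211410) = 2.056308
x=0.080000, y=2.056308:
  k1 = f(0.080000, 2.056308) = 1.230392
  k2 = f(0.160000, 2.154740) = 1.536184
  y ← 2.056308 + (0.08/2)·(1.230392 + 1.536184) = 2.166971
y(0.16) ≈ 2.1670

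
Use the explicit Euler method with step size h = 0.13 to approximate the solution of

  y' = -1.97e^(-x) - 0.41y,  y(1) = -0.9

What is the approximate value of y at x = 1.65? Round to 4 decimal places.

Euler: y_{n+1} = y_n + h·f(x_n, y_n).
x=1.000000, y=-0.900000: f=-0.355722 → y ← -0.900000 + 0.13·(-0.355722) = -0.946244
x=1.130000, y=-0.946244: f=-0.248416 → y ← -0.946244 + 0.13·(-0.248416) = -0.978538
x=1.260000, y=-0.978538: f=-0.157598 → y ← -0.978538 + 0.13·(-0.157598) = -0.999026
x=1.390000, y=-0.999026: f=-0.081078 → y ← -0.999026 + 0.13·(-0.081078) = -1.009566
x=1.520000, y=-1.009566: f=-0.016940 → y ← -1.009566 + 0.13·(-0.016940) = -1.011768
y(1.65) ≈ -1.0118

-1.0118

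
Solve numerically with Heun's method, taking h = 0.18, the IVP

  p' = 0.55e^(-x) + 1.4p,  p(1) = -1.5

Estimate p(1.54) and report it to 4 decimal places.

Heun: k1 = f(x_n, p_n); k2 = f(x_n + h, p_n + h·k1); p_{n+1} = p_n + (h/2)·(k1 + k2).
x=1.000000, p=-1.500000:
  k1 = f(1.000000, -1.500000) = -1.897666
  k2 = f(1.180000, -1.841580) = -2.409209
  p ← -1.500000 + (0.18/2)·(-1.897666 + (-2.409209)) = -1.887619
x=1.180000, p=-1.887619:
  k1 = f(1.180000, -1.887619) = -2.473663
  k2 = f(1.360000, -2.332878) = -3.124866
  p ← -1.887619 + (0.18/2)·(-2.473663 + (-3.124866)) = -2.391486
x=1.360000, p=-2.391486:
  k1 = f(1.360000, -2.391486) = -3.206917
  k2 = f(1.540000, -2.968731) = -4.038314
  p ← -2.391486 + (0.18/2)·(-3.206917 + (-4.038314)) = -3.043557
p(1.54) ≈ -3.0436

-3.0436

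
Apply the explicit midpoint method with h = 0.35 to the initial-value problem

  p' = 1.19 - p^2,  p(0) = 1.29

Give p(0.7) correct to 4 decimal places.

1.1468

Midpoint: k1 = f(x_n, p_n); k2 = f(x_n + h/2, p_n + (h/2)·k1); p_{n+1} = p_n + h·k2.
x=0.000000, p=1.290000:
  k1 = f(0.000000, 1.290000) = -0.474100
  k2 = f(0.175000, 1.207032) = -0.266927
  p ← 1.290000 + 0.35·(-0.266927) = 1.196575
x=0.350000, p=1.196575:
  k1 = f(0.350000, 1.196575) = -0.241793
  k2 = f(0.525000, 1.154262) = -0.142320
  p ← 1.196575 + 0.35·(-0.142320) = 1.146763
p(0.7) ≈ 1.1468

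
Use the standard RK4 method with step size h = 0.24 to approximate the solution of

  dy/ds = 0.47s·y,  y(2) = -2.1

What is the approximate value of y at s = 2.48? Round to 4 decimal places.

-3.4808

RK4: k1 = f(s_n, y_n); k2 = f(s_n + h/2, y_n + (h/2)·k1); k3 = f(s_n + h/2, y_n + (h/2)·k2); k4 = f(s_n + h, y_n + h·k3); y_{n+1} = y_n + (h/6)·(k1 + 2k2 + 2k3 + k4).
s=2.000000, y=-2.100000:
  k1 = f(2.000000, -2.100000) = -1.974000
  k2 = f(2.120000, -2.336880) = -2.328467
  k3 = f(2.120000, -2.379416) = -2.370850
  k4 = f(2.240000, -2.669004) = -2.809927
  y ← -2.100000 + (0.24/6)·(k1 + 2k2 + 2k3 + k4) = -2.667302
s=2.240000, y=-2.667302:
  k1 = f(2.240000, -2.667302) = -2.808136
  k2 = f(2.360000, -3.004279) = -3.332346
  k3 = f(2.360000, -3.067184) = -3.402121
  k4 = f(2.480000, -3.483811) = -4.060731
  y ← -2.667302 + (0.24/6)·(k1 + 2k2 + 2k3 + k4) = -3.480814
y(2.48) ≈ -3.4808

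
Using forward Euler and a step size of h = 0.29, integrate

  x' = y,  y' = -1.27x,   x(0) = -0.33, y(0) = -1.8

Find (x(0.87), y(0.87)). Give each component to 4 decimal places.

Euler on (x,y): x_{n+1} = x_n + h·x', y_{n+1} = y_n + h·y'.
0.000000: (-0.330000, -1.800000); f=(-1.800000, 0.419100) → (-0.852000, -1.678461)
0.290000: (-0.852000, -1.678461); f=(-1.678461, 1.082040) → (-1.338754, -1.364669)
0.580000: (-1.338754, -1.364669); f=(-1.364669, 1.700217) → (-1.734508, -0.871606)
(x(0.87), y(0.87)) ≈ (-1.7345, -0.8716)

-1.7345, -0.8716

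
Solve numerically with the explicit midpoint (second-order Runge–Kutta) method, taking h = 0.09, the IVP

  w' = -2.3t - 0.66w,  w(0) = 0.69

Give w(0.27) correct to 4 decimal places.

0.4979

Midpoint: k1 = f(t_n, w_n); k2 = f(t_n + h/2, w_n + (h/2)·k1); w_{n+1} = w_n + h·k2.
t=0.000000, w=0.690000:
  k1 = f(0.000000, 0.690000) = -0.455400
  k2 = f(0.045000, 0.669507) = -0.545375
  w ← 0.690000 + 0.09·(-0.545375) = 0.640916
t=0.090000, w=0.640916:
  k1 = f(0.090000, 0.640916) = -0.630005
  k2 = f(0.135000, 0.612566) = -0.714794
  w ← 0.640916 + 0.09·(-0.714794) = 0.576585
t=0.180000, w=0.576585:
  k1 = f(0.180000, 0.576585) = -0.794546
  k2 = f(0.225000, 0.540830) = -0.874448
  w ← 0.576585 + 0.09·(-0.874448) = 0.497885
w(0.27) ≈ 0.4979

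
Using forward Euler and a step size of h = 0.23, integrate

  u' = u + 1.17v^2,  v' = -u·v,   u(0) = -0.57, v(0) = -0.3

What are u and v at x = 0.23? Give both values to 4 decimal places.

Euler on (u,v): u_{n+1} = u_n + h·u', v_{n+1} = v_n + h·v'.
0.000000: (-0.570000, -0.300000); f=(-0.464700, -0.171000) → (-0.676881, -0.339330)
(u(0.23), v(0.23)) ≈ (-0.6769, -0.3393)

-0.6769, -0.3393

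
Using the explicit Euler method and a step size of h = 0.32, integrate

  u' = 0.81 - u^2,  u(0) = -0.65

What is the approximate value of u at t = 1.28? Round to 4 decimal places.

0.1167

Euler: u_{n+1} = u_n + h·f(t_n, u_n).
t=0.000000, u=-0.650000: f=0.387500 → u ← -0.650000 + 0.32·0.387500 = -0.526000
t=0.320000, u=-0.526000: f=0.533324 → u ← -0.526000 + 0.32·0.533324 = -0.355336
t=0.640000, u=-0.355336: f=0.683736 → u ← -0.355336 + 0.32·0.683736 = -0.136541
t=0.960000, u=-0.136541: f=0.791357 → u ← -0.136541 + 0.32·0.791357 = 0.116693
u(1.28) ≈ 0.1167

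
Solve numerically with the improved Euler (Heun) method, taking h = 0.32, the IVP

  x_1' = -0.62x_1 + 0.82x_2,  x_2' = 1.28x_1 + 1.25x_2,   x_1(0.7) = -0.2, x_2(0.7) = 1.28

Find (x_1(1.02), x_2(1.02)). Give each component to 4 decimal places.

Heun on (x_1,x_2): k1 = f(t_n, state_n); k2 = f(t_n + h, state_n + h·k1); state_{n+1} = state_n + (h/2)·(k1 + k2).
0.700000: (-0.200000, 1.280000)
  k1 = (1.173600, 1.344000)
  predictor → (0.175552, 1.710080)
  k2 = (1.293423, 2.362307)
  → (0.194724, 1.873009)
(x_1(1.02), x_2(1.02)) ≈ (0.1947, 1.8730)

0.1947, 1.8730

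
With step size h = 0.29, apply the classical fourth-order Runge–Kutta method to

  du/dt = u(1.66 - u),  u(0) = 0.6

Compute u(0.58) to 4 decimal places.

0.9913

RK4: k1 = f(t_n, u_n); k2 = f(t_n + h/2, u_n + (h/2)·k1); k3 = f(t_n + h/2, u_n + (h/2)·k2); k4 = f(t_n + h, u_n + h·k3); u_{n+1} = u_n + (h/6)·(k1 + 2k2 + 2k3 + k4).
t=0.000000, u=0.600000:
  k1 = f(0.000000, 0.600000) = 0.636000
  k2 = f(0.145000, 0.692220) = 0.669917
  k3 = f(0.145000, 0.697138) = 0.671248
  k4 = f(0.290000, 0.794662) = 0.687651
  u ← 0.600000 + (0.29/6)·(k1 + 2k2 + 2k3 + k4) = 0.793622
t=0.290000, u=0.793622:
  k1 = f(0.290000, 0.793622) = 0.687577
  k2 = f(0.435000, 0.893321) = 0.684890
  k3 = f(0.435000, 0.892931) = 0.684940
  k4 = f(0.580000, 0.992255) = 0.662573
  u ← 0.793622 + (0.29/6)·(k1 + 2k2 + 2k3 + k4) = 0.991297
u(0.58) ≈ 0.9913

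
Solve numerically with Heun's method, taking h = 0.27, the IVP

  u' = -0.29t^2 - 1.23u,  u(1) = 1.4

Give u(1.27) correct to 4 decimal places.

Heun: k1 = f(t_n, u_n); k2 = f(t_n + h, u_n + h·k1); u_{n+1} = u_n + (h/2)·(k1 + k2).
t=1.000000, u=1.400000:
  k1 = f(1.000000, 1.400000) = -2.012000
  k2 = f(1.270000, 0.856760) = -1.521556
  u ← 1.400000 + (0.27/2)·(-2.012000 + (-1.521556)) = 0.922970
u(1.27) ≈ 0.9230

0.9230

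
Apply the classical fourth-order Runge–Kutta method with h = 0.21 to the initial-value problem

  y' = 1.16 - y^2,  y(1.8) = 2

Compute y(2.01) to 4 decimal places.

1.5855

RK4: k1 = f(x_n, y_n); k2 = f(x_n + h/2, y_n + (h/2)·k1); k3 = f(x_n + h/2, y_n + (h/2)·k2); k4 = f(x_n + h, y_n + h·k3); y_{n+1} = y_n + (h/6)·(k1 + 2k2 + 2k3 + k4).
x=1.800000, y=2.000000:
  k1 = f(1.800000, 2.000000) = -2.840000
  k2 = f(1.905000, 1.701800) = -1.736123
  k3 = f(1.905000, 1.817707) = -2.144059
  k4 = f(2.010000, 1.549748) = -1.241718
  y ← 2.000000 + (0.21/6)·(k1 + 2k2 + 2k3 + k4) = 1.585527
y(2.01) ≈ 1.5855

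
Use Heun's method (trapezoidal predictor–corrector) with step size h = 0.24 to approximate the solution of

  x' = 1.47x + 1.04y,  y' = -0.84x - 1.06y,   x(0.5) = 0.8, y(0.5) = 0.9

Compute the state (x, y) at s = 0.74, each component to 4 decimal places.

Heun on (x,y): k1 = f(s_n, state_n); k2 = f(s_n + h, state_n + h·k1); state_{n+1} = state_n + (h/2)·(k1 + k2).
0.500000: (0.800000, 0.900000)
  k1 = (2.112000, -1.626000)
  predictor → (1.306880, 0.509760)
  k2 = (2.451264, -1.638125)
  → (1.347592, 0.508305)
(x(0.74), y(0.74)) ≈ (1.3476, 0.5083)

1.3476, 0.5083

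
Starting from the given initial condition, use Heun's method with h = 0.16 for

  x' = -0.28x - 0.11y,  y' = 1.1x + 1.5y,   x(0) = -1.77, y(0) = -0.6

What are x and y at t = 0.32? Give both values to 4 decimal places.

Heun on (x,y): k1 = f(t_n, state_n); k2 = f(t_n + h, state_n + h·k1); state_{n+1} = state_n + (h/2)·(k1 + k2).
0.000000: (-1.770000, -0.600000)
  k1 = (0.561600, -2.847000)
  predictor → (-1.680144, -1.055520)
  k2 = (0.586548, -3.431438)
  → (-1.678148, -1.102275)
0.160000: (-1.678148, -1.102275)
  k1 = (0.591132, -3.499376)
  predictor → (-1.583567, -1.662175)
  k2 = (0.626238, -4.235187)
  → (-1.580759, -1.721040)
(x(0.32), y(0.32)) ≈ (-1.5808, -1.7210)

-1.5808, -1.7210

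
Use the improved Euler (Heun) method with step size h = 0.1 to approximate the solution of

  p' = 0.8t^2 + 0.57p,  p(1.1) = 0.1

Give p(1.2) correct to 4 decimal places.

0.2146

Heun: k1 = f(t_n, p_n); k2 = f(t_n + h, p_n + h·k1); p_{n+1} = p_n + (h/2)·(k1 + k2).
t=1.100000, p=0.100000:
  k1 = f(1.100000, 0.100000) = 1.025000
  k2 = f(1.200000, 0.202500) = 1.267425
  p ← 0.100000 + (0.1/2)·(1.025000 + 1.267425) = 0.214621
p(1.2) ≈ 0.2146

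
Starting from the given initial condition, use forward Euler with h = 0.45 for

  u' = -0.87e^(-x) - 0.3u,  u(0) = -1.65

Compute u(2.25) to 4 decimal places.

-1.4514

Euler: u_{n+1} = u_n + h·f(x_n, u_n).
x=0.000000, u=-1.650000: f=-0.375000 → u ← -1.650000 + 0.45·(-0.375000) = -1.818750
x=0.450000, u=-1.818750: f=-0.009111 → u ← -1.818750 + 0.45·(-0.009111) = -1.822850
x=0.900000, u=-1.822850: f=0.193139 → u ← -1.822850 + 0.45·0.193139 = -1.735937
x=1.350000, u=-1.735937: f=0.295242 → u ← -1.735937 + 0.45·0.295242 = -1.603078
x=1.800000, u=-1.603078: f=0.337113 → u ← -1.603078 + 0.45·0.337113 = -1.451377
u(2.25) ≈ -1.4514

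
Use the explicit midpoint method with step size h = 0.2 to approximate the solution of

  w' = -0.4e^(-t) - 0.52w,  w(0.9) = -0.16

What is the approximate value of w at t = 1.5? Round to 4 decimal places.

-0.1788

Midpoint: k1 = f(t_n, w_n); k2 = f(t_n + h/2, w_n + (h/2)·k1); w_{n+1} = w_n + h·k2.
t=0.900000, w=-0.160000:
  k1 = f(0.900000, -0.160000) = -0.079428
  k2 = f(1.000000, -0.167943) = -0.059822
  w ← -0.160000 + 0.2·(-0.059822) = -0.171964
t=1.100000, w=-0.171964:
  k1 = f(1.100000, -0.171964) = -0.043727
  k2 = f(1.200000, -0.176337) = -0.028782
  w ← -0.171964 + 0.2·(-0.028782) = -0.177721
t=1.300000, w=-0.177721:
  k1 = f(1.300000, -0.177721) = -0.016598
  k2 = f(1.400000, -0.179381) = -0.005361
  w ← -0.177721 + 0.2·(-0.005361) = -0.178793
w(1.5) ≈ -0.1788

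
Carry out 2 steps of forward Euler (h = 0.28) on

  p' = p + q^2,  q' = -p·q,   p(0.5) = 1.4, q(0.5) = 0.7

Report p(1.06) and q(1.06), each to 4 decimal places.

Euler on (p,q): p_{n+1} = p_n + h·p', q_{n+1} = q_n + h·q'.
0.500000: (1.400000, 0.700000); f=(1.890000, -0.980000) → (1.929200, 0.425600)
0.780000: (1.929200, 0.425600); f=(2.110335, -0.821068) → (2.520094, 0.195701)
(p(1.06), q(1.06)) ≈ (2.5201, 0.1957)

2.5201, 0.1957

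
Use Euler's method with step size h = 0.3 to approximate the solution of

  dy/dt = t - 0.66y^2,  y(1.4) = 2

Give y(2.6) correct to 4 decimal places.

1.8171

Euler: y_{n+1} = y_n + h·f(t_n, y_n).
t=1.400000, y=2.000000: f=-1.240000 → y ← 2.000000 + 0.3·(-1.240000) = 1.628000
t=1.700000, y=1.628000: f=-0.049253 → y ← 1.628000 + 0.3·(-0.049253) = 1.613224
t=2.000000, y=1.613224: f=0.282356 → y ← 1.613224 + 0.3·0.282356 = 1.697931
t=2.300000, y=1.697931: f=0.397241 → y ← 1.697931 + 0.3·0.397241 = 1.817103
y(2.6) ≈ 1.8171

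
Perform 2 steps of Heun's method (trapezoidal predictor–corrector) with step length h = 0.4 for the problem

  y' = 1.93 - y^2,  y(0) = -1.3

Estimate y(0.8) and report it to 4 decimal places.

Heun: k1 = f(s_n, y_n); k2 = f(s_n + h, y_n + h·k1); y_{n+1} = y_n + (h/2)·(k1 + k2).
s=0.000000, y=-1.300000:
  k1 = f(0.000000, -1.300000) = 0.240000
  k2 = f(0.400000, -1.204000) = 0.480384
  y ← -1.300000 + (0.4/2)·(0.240000 + 0.480384) = -1.155923
s=0.400000, y=-1.155923:
  k1 = f(0.400000, -1.155923) = 0.593842
  k2 = f(0.800000, -0.918387) = 1.086566
  y ← -1.155923 + (0.4/2)·(0.593842 + 1.086566) = -0.819842
y(0.8) ≈ -0.8198

-0.8198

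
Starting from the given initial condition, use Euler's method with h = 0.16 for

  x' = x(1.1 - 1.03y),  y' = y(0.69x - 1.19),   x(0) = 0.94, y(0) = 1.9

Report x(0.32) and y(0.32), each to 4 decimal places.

0.7219, 1.5604

Euler on (x,y): x_{n+1} = x_n + h·x', y_{n+1} = y_n + h·y'.
0.000000: (0.940000, 1.900000); f=(-0.805580, -1.028660) → (0.811107, 1.735414)
0.160000: (0.811107, 1.735414); f=(-0.557617, -1.093894) → (0.721888, 1.560391)
(x(0.32), y(0.32)) ≈ (0.7219, 1.5604)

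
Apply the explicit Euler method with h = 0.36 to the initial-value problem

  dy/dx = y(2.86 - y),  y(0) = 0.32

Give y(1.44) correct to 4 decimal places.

2.4921

Euler: y_{n+1} = y_n + h·f(x_n, y_n).
x=0.000000, y=0.320000: f=0.812800 → y ← 0.320000 + 0.36·0.812800 = 0.612608
x=0.360000, y=0.612608: f=1.376770 → y ← 0.612608 + 0.36·1.376770 = 1.108245
x=0.720000, y=1.108245: f=1.941374 → y ← 1.108245 + 0.36·1.941374 = 1.807140
x=1.080000, y=1.807140: f=1.902665 → y ← 1.807140 + 0.36·1.902665 = 2.492099
y(1.44) ≈ 2.4921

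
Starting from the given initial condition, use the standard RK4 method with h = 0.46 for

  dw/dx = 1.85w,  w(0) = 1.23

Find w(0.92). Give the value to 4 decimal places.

6.7216

RK4: k1 = f(x_n, w_n); k2 = f(x_n + h/2, w_n + (h/2)·k1); k3 = f(x_n + h/2, w_n + (h/2)·k2); k4 = f(x_n + h, w_n + h·k3); w_{n+1} = w_n + (h/6)·(k1 + 2k2 + 2k3 + k4).
x=0.000000, w=1.230000:
  k1 = f(0.000000, 1.230000) = 2.275500
  k2 = f(0.230000, 1.753365) = 3.243725
  k3 = f(0.230000, 1.976057) = 3.655705
  k4 = f(0.460000, 2.911624) = 5.386505
  w ← 1.230000 + (0.46/6)·(k1 + 2k2 + 2k3 + k4) = 2.875333
x=0.460000, w=2.875333:
  k1 = f(0.460000, 2.875333) = 5.319366
  k2 = f(0.690000, 4.098787) = 7.582756
  k3 = f(0.690000, 4.619367) = 8.545829
  k4 = f(0.920000, 6.806414) = 12.591867
  w ← 2.875333 + (0.46/6)·(k1 + 2k2 + 2k3 + k4) = 6.721577
w(0.92) ≈ 6.7216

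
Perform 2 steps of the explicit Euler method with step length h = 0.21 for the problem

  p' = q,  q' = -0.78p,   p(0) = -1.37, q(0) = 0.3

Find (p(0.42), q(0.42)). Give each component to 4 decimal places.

Euler on (p,q): p_{n+1} = p_n + h·p', q_{n+1} = q_n + h·q'.
0.000000: (-1.370000, 0.300000); f=(0.300000, 1.068600) → (-1.307000, 0.524406)
0.210000: (-1.307000, 0.524406); f=(0.524406, 1.019460) → (-1.196875, 0.738493)
(p(0.42), q(0.42)) ≈ (-1.1969, 0.7385)

-1.1969, 0.7385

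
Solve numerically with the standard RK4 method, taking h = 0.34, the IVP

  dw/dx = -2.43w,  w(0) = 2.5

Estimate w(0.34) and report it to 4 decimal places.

1.1013

RK4: k1 = f(x_n, w_n); k2 = f(x_n + h/2, w_n + (h/2)·k1); k3 = f(x_n + h/2, w_n + (h/2)·k2); k4 = f(x_n + h, w_n + h·k3); w_{n+1} = w_n + (h/6)·(k1 + 2k2 + 2k3 + k4).
x=0.000000, w=2.500000:
  k1 = f(0.000000, 2.500000) = -6.075000
  k2 = f(0.170000, 1.467250) = -3.565418
  k3 = f(0.170000, 1.893879) = -4.602126
  k4 = f(0.340000, 0.935277) = -2.272723
  w ← 2.500000 + (0.34/6)·(k1 + 2k2 + 2k3 + k4) = 1.101307
w(0.34) ≈ 1.1013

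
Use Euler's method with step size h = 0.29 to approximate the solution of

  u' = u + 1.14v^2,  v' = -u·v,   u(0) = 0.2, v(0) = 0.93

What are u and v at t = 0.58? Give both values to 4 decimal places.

Euler on (u,v): u_{n+1} = u_n + h·u', v_{n+1} = v_n + h·v'.
0.000000: (0.200000, 0.930000); f=(1.185986, -0.186000) → (0.543936, 0.876060)
0.290000: (0.543936, 0.876060); f=(1.418864, -0.476521) → (0.955407, 0.737869)
(u(0.58), v(0.58)) ≈ (0.9554, 0.7379)

0.9554, 0.7379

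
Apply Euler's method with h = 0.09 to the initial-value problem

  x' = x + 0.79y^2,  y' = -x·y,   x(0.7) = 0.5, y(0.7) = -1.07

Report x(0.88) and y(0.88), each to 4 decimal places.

Euler on (x,y): x_{n+1} = x_n + h·x', y_{n+1} = y_n + h·y'.
0.700000: (0.500000, -1.070000); f=(1.404471, 0.535000) → (0.626402, -1.021850)
0.790000: (0.626402, -1.021850); f=(1.451303, 0.640089) → (0.757020, -0.964242)
(x(0.88), y(0.88)) ≈ (0.7570, -0.9642)

0.7570, -0.9642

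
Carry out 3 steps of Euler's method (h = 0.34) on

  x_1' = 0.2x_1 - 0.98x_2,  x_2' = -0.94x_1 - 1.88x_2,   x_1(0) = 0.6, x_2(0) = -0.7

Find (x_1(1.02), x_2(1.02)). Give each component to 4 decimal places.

Euler on (x_1,x_2): x_1_{n+1} = x_1_n + h·x_1', x_2_{n+1} = x_2_n + h·x_2'.
0.000000: (0.600000, -0.700000); f=(0.806000, 0.752000) → (0.874040, -0.444320)
0.340000: (0.874040, -0.444320); f=(0.610242, 0.013724) → (1.081522, -0.439654)
0.680000: (1.081522, -0.439654); f=(0.647165, -0.190082) → (1.301558, -0.504282)
(x_1(1.02), x_2(1.02)) ≈ (1.3016, -0.5043)

1.3016, -0.5043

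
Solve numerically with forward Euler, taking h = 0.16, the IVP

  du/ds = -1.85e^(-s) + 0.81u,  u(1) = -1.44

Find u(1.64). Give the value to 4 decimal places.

Euler: u_{n+1} = u_n + h·f(s_n, u_n).
s=1.000000, u=-1.440000: f=-1.846977 → u ← -1.440000 + 0.16·(-1.846977) = -1.735516
s=1.160000, u=-1.735516: f=-1.985718 → u ← -1.735516 + 0.16·(-1.985718) = -2.053231
s=1.320000, u=-2.053231: f=-2.157318 → u ← -2.053231 + 0.16·(-2.157318) = -2.398402
s=1.480000, u=-2.398402: f=-2.363835 → u ← -2.398402 + 0.16·(-2.363835) = -2.776616
u(1.64) ≈ -2.7766

-2.7766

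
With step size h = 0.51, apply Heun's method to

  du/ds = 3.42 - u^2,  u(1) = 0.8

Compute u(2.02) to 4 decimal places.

Heun: k1 = f(s_n, u_n); k2 = f(s_n + h, u_n + h·k1); u_{n+1} = u_n + (h/2)·(k1 + k2).
s=1.000000, u=0.800000:
  k1 = f(1.000000, 0.800000) = 2.780000
  k2 = f(1.510000, 2.217800) = -1.498637
  u ← 0.800000 + (0.51/2)·(2.780000 + (-1.498637)) = 1.126748
s=1.510000, u=1.126748:
  k1 = f(1.510000, 1.126748) = 2.150440
  k2 = f(2.020000, 2.223472) = -1.523827
  u ← 1.126748 + (0.51/2)·(2.150440 + (-1.523827)) = 1.286534
u(2.02) ≈ 1.2865

1.2865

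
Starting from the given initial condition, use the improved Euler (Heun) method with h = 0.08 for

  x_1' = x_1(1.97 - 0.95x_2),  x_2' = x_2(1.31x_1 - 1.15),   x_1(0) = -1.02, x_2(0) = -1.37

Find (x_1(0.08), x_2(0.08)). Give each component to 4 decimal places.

-1.3086, -1.1093

Heun on (x_1,x_2): k1 = f(t_n, state_n); k2 = f(t_n + h, state_n + h·k1); state_{n+1} = state_n + (h/2)·(k1 + k2).
0.000000: (-1.020000, -1.370000)
  k1 = (-3.336930, 3.406094)
  predictor → (-1.286954, -1.097512)
  k2 = (-3.877126, 3.112447)
  → (-1.308562, -1.109258)
(x_1(0.08), x_2(0.08)) ≈ (-1.3086, -1.1093)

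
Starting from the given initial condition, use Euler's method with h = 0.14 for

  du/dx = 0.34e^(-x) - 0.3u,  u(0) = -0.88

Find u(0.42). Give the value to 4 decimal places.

Euler: u_{n+1} = u_n + h·f(x_n, u_n).
x=0.000000, u=-0.880000: f=0.604000 → u ← -0.880000 + 0.14·0.604000 = -0.795440
x=0.140000, u=-0.795440: f=0.534214 → u ← -0.795440 + 0.14·0.534214 = -0.720650
x=0.280000, u=-0.720650: f=0.473161 → u ← -0.720650 + 0.14·0.473161 = -0.654407
u(0.42) ≈ -0.6544

-0.6544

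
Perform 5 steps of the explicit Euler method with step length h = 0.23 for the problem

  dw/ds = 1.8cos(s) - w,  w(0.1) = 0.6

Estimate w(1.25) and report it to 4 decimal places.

Euler: w_{n+1} = w_n + h·f(s_n, w_n).
s=0.100000, w=0.600000: f=1.191007 → w ← 0.600000 + 0.23·1.191007 = 0.873932
s=0.330000, w=0.873932: f=0.828944 → w ← 0.873932 + 0.23·0.828944 = 1.064589
s=0.560000, w=1.064589: f=0.460470 → w ← 1.064589 + 0.23·0.460470 = 1.170497
s=0.790000, w=1.170497: f=0.096424 → w ← 1.170497 + 0.23·0.096424 = 1.192675
s=1.020000, w=1.192675: f=-0.250616 → w ← 1.192675 + 0.23·(-0.250616) = 1.135033
w(1.25) ≈ 1.1350

1.1350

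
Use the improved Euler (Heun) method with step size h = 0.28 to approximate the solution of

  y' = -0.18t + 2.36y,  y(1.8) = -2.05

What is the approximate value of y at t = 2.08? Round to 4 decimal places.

-3.9800

Heun: k1 = f(t_n, y_n); k2 = f(t_n + h, y_n + h·k1); y_{n+1} = y_n + (h/2)·(k1 + k2).
t=1.800000, y=-2.050000:
  k1 = f(1.800000, -2.050000) = -5.162000
  k2 = f(2.080000, -3.495360) = -8.623450
  y ← -2.050000 + (0.28/2)·(-5.162000 + (-8.623450)) = -3.979963
y(2.08) ≈ -3.9800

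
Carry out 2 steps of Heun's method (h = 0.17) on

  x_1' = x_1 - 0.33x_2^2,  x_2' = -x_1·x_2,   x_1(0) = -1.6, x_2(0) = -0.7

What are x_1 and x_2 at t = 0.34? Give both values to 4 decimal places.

-2.3627, -1.3384

Heun on (x_1,x_2): k1 = f(t_n, state_n); k2 = f(t_n + h, state_n + h·k1); state_{n+1} = state_n + (h/2)·(k1 + k2).
0.000000: (-1.600000, -0.700000)
  k1 = (-1.761700, -1.120000)
  predictor → (-1.899489, -0.890400)
  k2 = (-2.161117, -1.691305)
  → (-1.933439, -0.938961)
0.170000: (-1.933439, -0.938961)
  k1 = (-2.224383, -1.815424)
  predictor → (-2.311585, -1.247583)
  k2 = (-2.825218, -2.883894)
  → (-2.362656, -1.338403)
(x_1(0.34), x_2(0.34)) ≈ (-2.3627, -1.3384)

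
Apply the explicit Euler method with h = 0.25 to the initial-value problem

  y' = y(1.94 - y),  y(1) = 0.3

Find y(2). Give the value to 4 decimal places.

Euler: y_{n+1} = y_n + h·f(x_n, y_n).
x=1.000000, y=0.300000: f=0.492000 → y ← 0.300000 + 0.25·0.492000 = 0.423000
x=1.250000, y=0.423000: f=0.641691 → y ← 0.423000 + 0.25·0.641691 = 0.583423
x=1.500000, y=0.583423: f=0.791458 → y ← 0.583423 + 0.25·0.791458 = 0.781287
x=1.750000, y=0.781287: f=0.905288 → y ← 0.781287 + 0.25·0.905288 = 1.007609
y(2) ≈ 1.0076

1.0076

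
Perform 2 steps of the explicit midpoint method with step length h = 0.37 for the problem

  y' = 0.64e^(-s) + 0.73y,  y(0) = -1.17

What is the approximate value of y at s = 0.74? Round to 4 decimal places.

-1.5404

Midpoint: k1 = f(s_n, y_n); k2 = f(s_n + h/2, y_n + (h/2)·k1); y_{n+1} = y_n + h·k2.
s=0.000000, y=-1.170000:
  k1 = f(0.000000, -1.170000) = -0.214100
  k2 = f(0.185000, -1.209608) = -0.351107
  y ← -1.170000 + 0.37·(-0.351107) = -1.299910
s=0.370000, y=-1.299910:
  k1 = f(0.370000, -1.299910) = -0.506864
  k2 = f(0.555000, -1.393680) = -0.649980
  y ← -1.299910 + 0.37·(-0.649980) = -1.540402
y(0.74) ≈ -1.5404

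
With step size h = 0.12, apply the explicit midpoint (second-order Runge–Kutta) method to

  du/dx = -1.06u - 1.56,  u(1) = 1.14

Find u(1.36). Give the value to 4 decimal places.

Midpoint: k1 = f(x_n, u_n); k2 = f(x_n + h/2, u_n + (h/2)·k1); u_{n+1} = u_n + h·k2.
x=1.000000, u=1.140000:
  k1 = f(1.000000, 1.140000) = -2.768400
  k2 = f(1.060000, 0.973896) = -2.592330
  u ← 1.140000 + 0.12·(-2.592330) = 0.828920
x=1.120000, u=0.828920:
  k1 = f(1.120000, 0.828920) = -2.438656
  k2 = f(1.180000, 0.682601) = -2.283557
  u ← 0.828920 + 0.12·(-2.283557) = 0.554894
x=1.240000, u=0.554894:
  k1 = f(1.240000, 0.554894) = -2.148187
  k2 = f(1.300000, 0.426002) = -2.011562
  u ← 0.554894 + 0.12·(-2.011562) = 0.313506
u(1.36) ≈ 0.3135

0.3135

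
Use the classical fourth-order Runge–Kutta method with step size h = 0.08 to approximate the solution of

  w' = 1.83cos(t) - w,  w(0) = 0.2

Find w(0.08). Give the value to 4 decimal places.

0.3252

RK4: k1 = f(t_n, w_n); k2 = f(t_n + h/2, w_n + (h/2)·k1); k3 = f(t_n + h/2, w_n + (h/2)·k2); k4 = f(t_n + h, w_n + h·k3); w_{n+1} = w_n + (h/6)·(k1 + 2k2 + 2k3 + k4).
t=0.000000, w=0.200000:
  k1 = f(0.000000, 0.200000) = 1.630000
  k2 = f(0.040000, 0.265200) = 1.563336
  k3 = f(0.040000, 0.262533) = 1.566003
  k4 = f(0.080000, 0.325280) = 1.498867
  w ← 0.200000 + (0.08/6)·(k1 + 2k2 + 2k3 + k4) = 0.325167
w(0.08) ≈ 0.3252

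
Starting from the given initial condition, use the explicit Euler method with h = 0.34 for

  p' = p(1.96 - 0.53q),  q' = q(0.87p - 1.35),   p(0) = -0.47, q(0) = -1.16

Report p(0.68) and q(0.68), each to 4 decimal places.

Euler on (p,q): p_{n+1} = p_n + h·p', q_{n+1} = q_n + h·q'.
0.000000: (-0.470000, -1.160000); f=(-1.210156, 2.040324) → (-0.881453, -0.466290)
0.340000: (-0.881453, -0.466290); f=(-1.945485, 0.987072) → (-1.542918, -0.130685)
(p(0.68), q(0.68)) ≈ (-1.5429, -0.1307)

-1.5429, -0.1307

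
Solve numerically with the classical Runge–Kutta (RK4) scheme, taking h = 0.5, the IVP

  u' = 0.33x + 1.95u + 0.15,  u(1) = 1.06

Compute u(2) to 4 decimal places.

RK4: k1 = f(x_n, u_n); k2 = f(x_n + h/2, u_n + (h/2)·k1); k3 = f(x_n + h/2, u_n + (h/2)·k2); k4 = f(x_n + h, u_n + h·k3); u_{n+1} = u_n + (h/6)·(k1 + 2k2 + 2k3 + k4).
x=1.000000, u=1.060000:
  k1 = f(1.000000, 1.060000) = 2.547000
  k2 = f(1.250000, 1.696750) = 3.871163
  k3 = f(1.250000, 2.027791) = 4.516692
  k4 = f(1.500000, 3.318346) = 7.115774
  u ← 1.060000 + (0.5/6)·(k1 + 2k2 + 2k3 + k4) = 3.263207
x=1.500000, u=3.263207:
  k1 = f(1.500000, 3.263207) = 7.008253
  k2 = f(1.750000, 5.015270) = 10.507277
  k3 = f(1.750000, 5.890026) = 12.213051
  k4 = f(2.000000, 9.369732) = 19.080978
  u ← 3.263207 + (0.5/6)·(k1 + 2k2 + 2k3 + k4) = 9.224031
u(2) ≈ 9.2240

9.2240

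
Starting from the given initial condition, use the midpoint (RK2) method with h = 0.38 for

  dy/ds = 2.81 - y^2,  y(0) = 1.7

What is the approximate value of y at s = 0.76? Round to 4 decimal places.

Midpoint: k1 = f(s_n, y_n); k2 = f(s_n + h/2, y_n + (h/2)·k1); y_{n+1} = y_n + h·k2.
s=0.000000, y=1.700000:
  k1 = f(0.000000, 1.700000) = -0.080000
  k2 = f(0.190000, 1.684800) = -0.028551
  y ← 1.700000 + 0.38·(-0.028551) = 1.689151
s=0.380000, y=1.689151:
  k1 = f(0.380000, 1.689151) = -0.043230
  k2 = f(0.570000, 1.680937) = -0.015549
  y ← 1.689151 + 0.38·(-0.015549) = 1.683242
y(0.76) ≈ 1.6832

1.6832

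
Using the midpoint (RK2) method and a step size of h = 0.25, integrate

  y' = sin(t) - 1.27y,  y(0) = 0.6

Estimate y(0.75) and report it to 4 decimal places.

Midpoint: k1 = f(t_n, y_n); k2 = f(t_n + h/2, y_n + (h/2)·k1); y_{n+1} = y_n + h·k2.
t=0.000000, y=0.600000:
  k1 = f(0.000000, 0.600000) = -0.762000
  k2 = f(0.125000, 0.504750) = -0.516358
  y ← 0.600000 + 0.25·(-0.516358) = 0.470911
t=0.250000, y=0.470911:
  k1 = f(0.250000, 0.470911) = -0.350652
  k2 = f(0.375000, 0.427079) = -0.176118
  y ← 0.470911 + 0.25·(-0.176118) = 0.426881
t=0.500000, y=0.426881:
  k1 = f(0.500000, 0.426881) = -0.062713
  k2 = f(0.625000, 0.419042) = 0.052914
  y ← 0.426881 + 0.25·0.052914 = 0.440110
y(0.75) ≈ 0.4401

0.4401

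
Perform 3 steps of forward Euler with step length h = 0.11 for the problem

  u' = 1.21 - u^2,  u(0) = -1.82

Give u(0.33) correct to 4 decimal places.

Euler: u_{n+1} = u_n + h·f(s_n, u_n).
s=0.000000, u=-1.820000: f=-2.102400 → u ← -1.820000 + 0.11·(-2.102400) = -2.051264
s=0.110000, u=-2.051264: f=-2.997684 → u ← -2.051264 + 0.11·(-2.997684) = -2.381009
s=0.220000, u=-2.381009: f=-4.459205 → u ← -2.381009 + 0.11·(-4.459205) = -2.871522
u(0.33) ≈ -2.8715

-2.8715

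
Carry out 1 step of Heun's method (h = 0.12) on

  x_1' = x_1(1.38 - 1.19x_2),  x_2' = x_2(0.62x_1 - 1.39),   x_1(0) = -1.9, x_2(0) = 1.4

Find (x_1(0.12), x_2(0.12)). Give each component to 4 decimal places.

Heun on (x_1,x_2): k1 = f(t_n, state_n); k2 = f(t_n + h, state_n + h·k1); state_{n+1} = state_n + (h/2)·(k1 + k2).
0.000000: (-1.900000, 1.400000)
  k1 = (0.543400, -3.595200)
  predictor → (-1.834792, 0.968576)
  k2 = (-0.417222, -2.448145)
  → (-1.892429, 1.037399)
(x_1(0.12), x_2(0.12)) ≈ (-1.8924, 1.0374)

-1.8924, 1.0374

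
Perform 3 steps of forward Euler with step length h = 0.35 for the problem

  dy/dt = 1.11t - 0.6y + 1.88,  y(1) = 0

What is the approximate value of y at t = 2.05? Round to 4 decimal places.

Euler: y_{n+1} = y_n + h·f(t_n, y_n).
t=1.000000, y=0.000000: f=2.990000 → y ← 0.000000 + 0.35·2.990000 = 1.046500
t=1.350000, y=1.046500: f=2.750600 → y ← 1.046500 + 0.35·2.750600 = 2.009210
t=1.700000, y=2.009210: f=2.561474 → y ← 2.009210 + 0.35·2.561474 = 2.905726
y(2.05) ≈ 2.9057

2.9057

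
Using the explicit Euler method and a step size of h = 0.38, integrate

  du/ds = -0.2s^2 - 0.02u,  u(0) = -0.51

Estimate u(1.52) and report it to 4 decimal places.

Euler: u_{n+1} = u_n + h·f(s_n, u_n).
s=0.000000, u=-0.510000: f=0.010200 → u ← -0.510000 + 0.38·0.010200 = -0.506124
s=0.380000, u=-0.506124: f=-0.018758 → u ← -0.506124 + 0.38·(-0.018758) = -0.513252
s=0.760000, u=-0.513252: f=-0.105255 → u ← -0.513252 + 0.38·(-0.105255) = -0.553249
s=1.140000, u=-0.553249: f=-0.248855 → u ← -0.553249 + 0.38·(-0.248855) = -0.647814
u(1.52) ≈ -0.6478

-0.6478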